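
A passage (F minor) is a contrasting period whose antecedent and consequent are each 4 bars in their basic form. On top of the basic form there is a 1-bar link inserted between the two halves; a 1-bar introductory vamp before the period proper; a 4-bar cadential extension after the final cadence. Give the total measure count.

14 measures

Basic contrasting period: 4 + 4 = 8 bars.
8 (basic form) + 1 (link) + 1 (introduction) + 4 (cadential extension) = 14.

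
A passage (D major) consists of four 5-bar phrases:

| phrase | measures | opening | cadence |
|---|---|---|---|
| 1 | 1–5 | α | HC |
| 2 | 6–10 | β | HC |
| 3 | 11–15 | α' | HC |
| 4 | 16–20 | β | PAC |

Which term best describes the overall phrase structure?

Four phrases in two halves: the first half (measures 1–10) ends with a half cadence, the second (mm. 11-20) with a perfect authentic cadence — a large antecedent–consequent pair, i.e. a double period.
Phrase 3 begins with the same material as phrase 1, making it parallel.

parallel double period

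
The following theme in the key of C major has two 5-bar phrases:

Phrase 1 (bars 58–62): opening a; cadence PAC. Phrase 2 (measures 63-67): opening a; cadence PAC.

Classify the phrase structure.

repeated phrase

Both phrases have the same opening (a) and the same cadence (perfect authentic cadence): the second is a restatement, not a consequent, so this is a repeated phrase rather than a period.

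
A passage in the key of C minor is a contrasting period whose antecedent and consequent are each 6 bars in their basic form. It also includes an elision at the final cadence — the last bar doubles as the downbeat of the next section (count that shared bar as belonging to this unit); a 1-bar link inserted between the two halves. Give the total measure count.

13 measures

Basic contrasting period: 6 + 6 = 12 bars.
12 (basic form) + 1 (link) = 13.
The elision shares a bar with the next section but does not change this unit's count.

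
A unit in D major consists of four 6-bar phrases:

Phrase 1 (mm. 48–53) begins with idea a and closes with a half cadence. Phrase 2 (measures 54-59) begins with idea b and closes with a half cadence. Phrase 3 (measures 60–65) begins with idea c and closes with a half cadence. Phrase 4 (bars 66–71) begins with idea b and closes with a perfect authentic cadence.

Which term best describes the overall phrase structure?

Four phrases in two halves: the first half (measures 48–59) ends with a half cadence, the second (measures 60–71) with a perfect authentic cadence — a large antecedent–consequent pair, i.e. a double period.
Phrase 3 begins with different material from phrase 1, making it contrasting.

contrasting double period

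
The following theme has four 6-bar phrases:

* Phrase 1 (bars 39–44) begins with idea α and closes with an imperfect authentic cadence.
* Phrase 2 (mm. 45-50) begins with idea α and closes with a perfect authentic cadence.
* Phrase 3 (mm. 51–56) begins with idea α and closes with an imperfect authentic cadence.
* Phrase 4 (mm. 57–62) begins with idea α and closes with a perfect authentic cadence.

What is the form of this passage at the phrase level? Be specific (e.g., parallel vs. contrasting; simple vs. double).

The cadence pattern IAC–PAC–IAC–PAC is weak–strong twice, and phrases 3–4 restate phrases 1–2: a period heard twice, not a double period (which would end weakly at phrase 2).

repeated period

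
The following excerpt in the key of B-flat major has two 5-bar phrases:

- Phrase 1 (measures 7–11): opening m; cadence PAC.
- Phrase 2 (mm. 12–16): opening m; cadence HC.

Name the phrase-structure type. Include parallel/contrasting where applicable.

phrase group

The second phrase closes with a half cadence, which is not stronger than the first phrase's perfect authentic cadence; without a weak→strong cadential pair there is no antecedent–consequent relationship, so this is a phrase group rather than a period.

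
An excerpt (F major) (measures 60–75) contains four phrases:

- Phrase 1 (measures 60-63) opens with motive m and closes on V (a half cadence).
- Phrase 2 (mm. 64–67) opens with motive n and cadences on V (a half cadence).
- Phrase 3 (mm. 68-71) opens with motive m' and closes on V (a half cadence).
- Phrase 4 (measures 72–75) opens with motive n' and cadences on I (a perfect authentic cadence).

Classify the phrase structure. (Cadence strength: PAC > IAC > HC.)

parallel double period

Four phrases in two halves: the first half (bars 60–67) ends with a half cadence, the second (mm. 68-75) with a perfect authentic cadence — a large antecedent–consequent pair, i.e. a double period.
Phrase 3 begins with the same material as phrase 1, making it parallel.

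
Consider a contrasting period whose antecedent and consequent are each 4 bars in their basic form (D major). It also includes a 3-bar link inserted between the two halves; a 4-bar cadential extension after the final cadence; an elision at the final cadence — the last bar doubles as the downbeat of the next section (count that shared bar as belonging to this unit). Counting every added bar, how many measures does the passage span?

15 measures

Basic contrasting period: 4 + 4 = 8 bars.
8 (basic form) + 3 (link) + 4 (cadential extension) = 15.
The elision shares a bar with the next section but does not change this unit's count.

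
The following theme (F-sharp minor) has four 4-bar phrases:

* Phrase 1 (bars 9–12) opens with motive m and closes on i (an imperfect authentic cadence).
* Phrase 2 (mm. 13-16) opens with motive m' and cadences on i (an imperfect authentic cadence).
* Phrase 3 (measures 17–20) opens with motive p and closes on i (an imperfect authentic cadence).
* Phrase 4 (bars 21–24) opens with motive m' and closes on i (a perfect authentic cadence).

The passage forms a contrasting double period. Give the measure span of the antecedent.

measures 9–16

In a double period the four phrases pair into a large antecedent (phrases 1–2, ending imperfect authentic cadence) and a large consequent (phrases 3–4, ending perfect authentic cadence). The antecedent spans bars 9–16.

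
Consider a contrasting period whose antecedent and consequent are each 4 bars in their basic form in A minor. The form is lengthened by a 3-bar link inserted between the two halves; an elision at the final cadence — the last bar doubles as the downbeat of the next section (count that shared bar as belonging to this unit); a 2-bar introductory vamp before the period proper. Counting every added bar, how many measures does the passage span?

Basic contrasting period: 4 + 4 = 8 bars.
8 (basic form) + 3 (link) + 2 (introduction) = 13.
The elision shares a bar with the next section but does not change this unit's count.

13 measures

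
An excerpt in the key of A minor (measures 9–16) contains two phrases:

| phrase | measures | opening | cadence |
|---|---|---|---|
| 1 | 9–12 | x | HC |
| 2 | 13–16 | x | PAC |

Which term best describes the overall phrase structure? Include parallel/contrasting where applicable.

Phrase 1 ends with a half cadence (weaker) and phrase 2 with a perfect authentic cadence (stronger): antecedent + consequent = a period.
The two phrases open with the same material (x / x), so the period is parallel.

parallel period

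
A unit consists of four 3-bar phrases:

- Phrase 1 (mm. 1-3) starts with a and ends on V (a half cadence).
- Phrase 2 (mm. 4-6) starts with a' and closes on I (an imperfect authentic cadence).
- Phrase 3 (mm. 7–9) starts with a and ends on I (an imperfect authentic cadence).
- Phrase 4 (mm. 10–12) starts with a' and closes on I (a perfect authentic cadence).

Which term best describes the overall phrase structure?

parallel double period

Four phrases in two halves: the first half (mm. 1–6) ends with an imperfect authentic cadence, the second (measures 7–12) with a perfect authentic cadence — a large antecedent–consequent pair, i.e. a double period.
Phrase 3 begins with the same material as phrase 1, making it parallel.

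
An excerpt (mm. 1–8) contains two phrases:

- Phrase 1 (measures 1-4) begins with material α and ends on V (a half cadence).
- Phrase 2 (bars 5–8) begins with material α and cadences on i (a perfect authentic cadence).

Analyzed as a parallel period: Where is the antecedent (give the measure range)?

measures 1–4

The antecedent is the phrase ending with the weaker cadence (half cadence, phrase 1) and the consequent the one ending more conclusively (perfect authentic cadence, phrase 2); the antecedent is measures 1–4.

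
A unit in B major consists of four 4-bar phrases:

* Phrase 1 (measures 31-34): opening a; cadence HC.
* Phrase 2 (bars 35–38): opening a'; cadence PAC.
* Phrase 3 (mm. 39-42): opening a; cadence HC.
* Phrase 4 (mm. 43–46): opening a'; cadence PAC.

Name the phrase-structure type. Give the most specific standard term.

repeated period

The cadence pattern HC–PAC–HC–PAC is weak–strong twice, and phrases 3–4 restate phrases 1–2: a period heard twice, not a double period (which would end weakly at phrase 2).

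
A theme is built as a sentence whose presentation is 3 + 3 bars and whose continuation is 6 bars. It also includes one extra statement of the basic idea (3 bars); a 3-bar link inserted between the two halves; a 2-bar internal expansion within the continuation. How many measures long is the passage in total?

20 measures

Basic sentence: 3 + 3 + 6 = 12 bars.
12 (basic form) + 3 (extra statement) + 3 (link) + 2 (internal expansion) = 20.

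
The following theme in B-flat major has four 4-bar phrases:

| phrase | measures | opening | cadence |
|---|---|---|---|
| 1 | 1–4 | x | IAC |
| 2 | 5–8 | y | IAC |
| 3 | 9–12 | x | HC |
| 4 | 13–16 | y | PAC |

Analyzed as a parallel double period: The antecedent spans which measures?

In a double period the four phrases pair into a large antecedent (phrases 1–2, ending imperfect authentic cadence) and a large consequent (phrases 3–4, ending perfect authentic cadence). The antecedent spans bars 1-8.

measures 1–8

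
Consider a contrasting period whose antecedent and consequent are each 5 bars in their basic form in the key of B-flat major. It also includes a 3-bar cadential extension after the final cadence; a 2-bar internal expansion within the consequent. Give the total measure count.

Basic contrasting period: 5 + 5 = 10 bars.
10 (basic form) + 3 (cadential extension) + 2 (internal expansion) = 15.

15 measures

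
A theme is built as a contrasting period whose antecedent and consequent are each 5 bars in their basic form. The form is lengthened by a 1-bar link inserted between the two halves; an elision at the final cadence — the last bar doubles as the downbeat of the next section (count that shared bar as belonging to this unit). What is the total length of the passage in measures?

Basic contrasting period: 5 + 5 = 10 bars.
10 (basic form) + 1 (link) = 11.
The elision shares a bar with the next section but does not change this unit's count.

11 measures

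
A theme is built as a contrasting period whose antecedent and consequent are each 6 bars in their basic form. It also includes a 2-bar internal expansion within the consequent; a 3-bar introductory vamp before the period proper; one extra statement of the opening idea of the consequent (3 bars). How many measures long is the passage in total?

Basic contrasting period: 6 + 6 = 12 bars.
12 (basic form) + 2 (internal expansion) + 3 (introduction) + 3 (extra statement) = 20.

20 measures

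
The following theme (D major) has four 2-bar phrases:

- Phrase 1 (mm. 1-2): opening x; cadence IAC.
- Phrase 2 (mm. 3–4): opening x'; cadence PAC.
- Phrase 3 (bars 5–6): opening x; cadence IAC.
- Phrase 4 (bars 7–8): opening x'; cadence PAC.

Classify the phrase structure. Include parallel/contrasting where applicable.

The cadence pattern IAC–PAC–IAC–PAC is weak–strong twice, and phrases 3–4 restate phrases 1–2: a period heard twice, not a double period (which would end weakly at phrase 2).

repeated period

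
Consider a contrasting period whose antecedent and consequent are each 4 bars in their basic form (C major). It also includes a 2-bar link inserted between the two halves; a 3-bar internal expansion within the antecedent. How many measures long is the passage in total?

Basic contrasting period: 4 + 4 = 8 bars.
8 (basic form) + 2 (link) + 3 (internal expansion) = 13.

13 measures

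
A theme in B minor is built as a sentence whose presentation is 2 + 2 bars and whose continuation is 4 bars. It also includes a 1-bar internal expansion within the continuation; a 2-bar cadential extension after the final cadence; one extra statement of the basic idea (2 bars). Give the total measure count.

13 measures

Basic sentence: 2 + 2 + 4 = 8 bars.
8 (basic form) + 1 (internal expansion) + 2 (cadential extension) + 2 (extra statement) = 13.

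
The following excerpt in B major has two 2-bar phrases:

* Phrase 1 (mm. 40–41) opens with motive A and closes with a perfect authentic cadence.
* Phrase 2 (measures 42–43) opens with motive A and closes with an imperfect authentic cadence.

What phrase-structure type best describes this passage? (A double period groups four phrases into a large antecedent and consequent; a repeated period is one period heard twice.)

The second phrase closes with an imperfect authentic cadence, which is not stronger than the first phrase's perfect authentic cadence; without a weak→strong cadential pair there is no antecedent–consequent relationship, so this is a phrase group rather than a period.

phrase group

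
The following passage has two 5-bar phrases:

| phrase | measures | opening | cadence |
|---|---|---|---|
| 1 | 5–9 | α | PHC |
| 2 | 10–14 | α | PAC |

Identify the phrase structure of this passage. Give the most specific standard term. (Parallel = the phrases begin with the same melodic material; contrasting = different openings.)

parallel period

Phrase 1 ends with a Phrygian half cadence (weaker) and phrase 2 with a perfect authentic cadence (stronger): antecedent + consequent = a period.
The two phrases open with the same material (α / α), so the period is parallel.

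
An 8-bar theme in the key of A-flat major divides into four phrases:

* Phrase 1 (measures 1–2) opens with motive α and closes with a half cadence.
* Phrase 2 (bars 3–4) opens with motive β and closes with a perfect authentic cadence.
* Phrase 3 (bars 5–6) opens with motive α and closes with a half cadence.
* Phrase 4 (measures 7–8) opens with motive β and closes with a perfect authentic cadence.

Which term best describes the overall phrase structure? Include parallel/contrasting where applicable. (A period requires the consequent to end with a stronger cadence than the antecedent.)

repeated period

The cadence pattern HC–PAC–HC–PAC is weak–strong twice, and phrases 3–4 restate phrases 1–2: a period heard twice, not a double period (which would end weakly at phrase 2).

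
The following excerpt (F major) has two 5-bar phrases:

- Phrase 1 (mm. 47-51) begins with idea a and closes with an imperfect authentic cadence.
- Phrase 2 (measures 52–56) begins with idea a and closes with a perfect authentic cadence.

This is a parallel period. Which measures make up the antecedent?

The phrase ending with the weaker cadence (imperfect authentic cadence) is the antecedent; the one ending more conclusively (perfect authentic cadence) is the consequent. The antecedent is measures 47–51.

measures 47–51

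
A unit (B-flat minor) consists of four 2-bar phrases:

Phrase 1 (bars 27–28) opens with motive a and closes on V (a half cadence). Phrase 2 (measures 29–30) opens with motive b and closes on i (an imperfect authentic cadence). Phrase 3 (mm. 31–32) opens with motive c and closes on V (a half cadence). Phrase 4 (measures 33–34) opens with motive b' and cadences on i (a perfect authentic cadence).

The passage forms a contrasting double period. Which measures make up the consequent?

In a double period the first pair of phrases (ending imperfect authentic cadence) is the large antecedent and the second pair (ending perfect authentic cadence) is the large consequent; the consequent is measures 31–34.

measures 31–34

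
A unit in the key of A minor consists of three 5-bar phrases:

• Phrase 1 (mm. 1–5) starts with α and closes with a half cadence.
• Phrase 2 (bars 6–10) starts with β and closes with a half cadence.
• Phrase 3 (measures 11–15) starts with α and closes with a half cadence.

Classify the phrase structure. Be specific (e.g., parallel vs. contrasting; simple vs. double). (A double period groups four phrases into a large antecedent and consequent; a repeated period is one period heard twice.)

The final phrase closes with a half cadence, which is not stronger than the preceding half cadence; the 3 phrases lack an overall antecedent–consequent design and so form a phrase group.

phrase group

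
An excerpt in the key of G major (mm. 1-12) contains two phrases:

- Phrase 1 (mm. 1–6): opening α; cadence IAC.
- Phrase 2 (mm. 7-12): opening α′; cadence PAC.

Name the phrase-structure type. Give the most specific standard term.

Phrase 1 ends with an imperfect authentic cadence (weaker) and phrase 2 with a perfect authentic cadence (stronger): antecedent + consequent = a period.
The two phrases open with the same material (α / α′), so the period is parallel.

parallel period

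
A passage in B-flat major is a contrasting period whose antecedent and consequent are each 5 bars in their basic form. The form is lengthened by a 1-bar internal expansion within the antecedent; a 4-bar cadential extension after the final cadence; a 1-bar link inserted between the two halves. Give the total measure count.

Basic contrasting period: 5 + 5 = 10 bars.
10 (basic form) + 1 (internal expansion) + 4 (cadential extension) + 1 (link) = 16.

16 measures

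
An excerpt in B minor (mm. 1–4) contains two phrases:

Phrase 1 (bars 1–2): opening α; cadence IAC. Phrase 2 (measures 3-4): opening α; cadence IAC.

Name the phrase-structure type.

repeated phrase

Both phrases have the same opening (α) and the same cadence (imperfect authentic cadence): the second is a restatement, not a consequent, so this is a repeated phrase rather than a period.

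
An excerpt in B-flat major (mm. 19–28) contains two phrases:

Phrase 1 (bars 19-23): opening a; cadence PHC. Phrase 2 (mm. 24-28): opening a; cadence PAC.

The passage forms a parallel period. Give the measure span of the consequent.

The phrase ending with the weaker cadence (Phrygian half cadence) is the antecedent; the one ending more conclusively (perfect authentic cadence) is the consequent. The consequent is measures 24–28.

measures 24–28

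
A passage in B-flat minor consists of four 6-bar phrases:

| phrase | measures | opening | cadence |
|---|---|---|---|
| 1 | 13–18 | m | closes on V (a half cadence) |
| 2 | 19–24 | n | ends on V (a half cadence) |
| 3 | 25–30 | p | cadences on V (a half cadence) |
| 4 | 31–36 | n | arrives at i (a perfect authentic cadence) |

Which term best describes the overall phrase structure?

Four phrases in two halves: the first half (measures 13-24) ends with a half cadence, the second (mm. 25-36) with a perfect authentic cadence — a large antecedent–consequent pair, i.e. a double period.
Phrase 3 begins with different material from phrase 1, making it contrasting.

contrasting double period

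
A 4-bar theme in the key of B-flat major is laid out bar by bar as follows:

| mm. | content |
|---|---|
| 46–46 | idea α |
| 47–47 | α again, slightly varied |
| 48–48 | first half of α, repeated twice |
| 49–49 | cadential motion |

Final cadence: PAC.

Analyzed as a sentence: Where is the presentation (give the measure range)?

measures 46–47

The presentation of a sentence is the basic idea (bar 46) plus its repetition (m. 47); the presentation is therefore measures 46-47.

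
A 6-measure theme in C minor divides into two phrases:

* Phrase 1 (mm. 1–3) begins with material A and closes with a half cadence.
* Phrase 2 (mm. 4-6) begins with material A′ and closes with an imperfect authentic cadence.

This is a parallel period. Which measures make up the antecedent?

The phrase ending with the weaker cadence (half cadence) is the antecedent; the one ending more conclusively (imperfect authentic cadence) is the consequent. The antecedent is measures 1–3.

measures 1–3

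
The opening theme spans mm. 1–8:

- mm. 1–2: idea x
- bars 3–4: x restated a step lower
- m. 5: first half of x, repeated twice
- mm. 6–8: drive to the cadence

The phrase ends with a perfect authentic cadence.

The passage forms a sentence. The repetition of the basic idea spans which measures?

The presentation of a sentence is the basic idea (bars 1–2) plus its repetition (bars 3–4); the repetition of the basic idea is therefore mm. 3–4.

measures 3–4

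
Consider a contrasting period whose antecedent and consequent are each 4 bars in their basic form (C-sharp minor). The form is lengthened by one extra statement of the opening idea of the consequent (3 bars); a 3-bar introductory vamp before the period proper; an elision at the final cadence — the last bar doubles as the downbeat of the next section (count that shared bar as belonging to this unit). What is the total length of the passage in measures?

Basic contrasting period: 4 + 4 = 8 bars.
8 (basic form) + 3 (extra statement) + 3 (introduction) = 14.
The elision shares a bar with the next section but does not change this unit's count.

14 measures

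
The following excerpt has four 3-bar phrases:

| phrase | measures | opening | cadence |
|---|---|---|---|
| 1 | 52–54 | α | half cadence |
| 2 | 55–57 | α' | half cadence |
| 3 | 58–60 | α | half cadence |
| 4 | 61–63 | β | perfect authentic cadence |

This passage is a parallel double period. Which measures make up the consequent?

In a double period the four phrases pair into a large antecedent (phrases 1–2, ending half cadence) and a large consequent (phrases 3–4, ending perfect authentic cadence). The consequent spans bars 58–63.

measures 58–63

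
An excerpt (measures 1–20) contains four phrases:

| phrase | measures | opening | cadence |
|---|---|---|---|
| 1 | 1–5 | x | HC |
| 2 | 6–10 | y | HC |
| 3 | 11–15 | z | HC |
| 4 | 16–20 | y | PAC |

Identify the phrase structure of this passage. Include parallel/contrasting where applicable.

Four phrases in two halves: the first half (mm. 1–10) ends with a half cadence, the second (bars 11-20) with a perfect authentic cadence — a large antecedent–consequent pair, i.e. a double period.
Phrase 3 begins with different material from phrase 1, making it contrasting.

contrasting double period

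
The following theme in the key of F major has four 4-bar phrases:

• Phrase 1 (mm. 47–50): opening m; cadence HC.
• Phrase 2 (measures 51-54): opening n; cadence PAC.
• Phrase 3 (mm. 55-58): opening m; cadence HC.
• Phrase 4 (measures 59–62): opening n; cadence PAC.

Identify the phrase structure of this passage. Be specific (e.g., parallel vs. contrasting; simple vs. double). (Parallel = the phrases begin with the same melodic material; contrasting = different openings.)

The cadence pattern HC–PAC–HC–PAC is weak–strong twice, and phrases 3–4 restate phrases 1–2: a period heard twice, not a double period (which would end weakly at phrase 2).

repeated period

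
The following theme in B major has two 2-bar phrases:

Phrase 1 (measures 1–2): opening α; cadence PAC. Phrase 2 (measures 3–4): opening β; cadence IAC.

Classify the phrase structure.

phrase group

The second phrase closes with an imperfect authentic cadence, which is not stronger than the first phrase's perfect authentic cadence; without a weak→strong cadential pair there is no antecedent–consequent relationship, so this is a phrase group rather than a period.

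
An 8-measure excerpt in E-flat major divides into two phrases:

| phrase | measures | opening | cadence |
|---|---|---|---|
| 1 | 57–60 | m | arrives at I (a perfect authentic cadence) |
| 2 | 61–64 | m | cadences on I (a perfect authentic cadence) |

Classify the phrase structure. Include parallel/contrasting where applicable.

repeated phrase

Both phrases have the same opening (m) and the same cadence (perfect authentic cadence): the second is a restatement, not a consequent, so this is a repeated phrase rather than a period.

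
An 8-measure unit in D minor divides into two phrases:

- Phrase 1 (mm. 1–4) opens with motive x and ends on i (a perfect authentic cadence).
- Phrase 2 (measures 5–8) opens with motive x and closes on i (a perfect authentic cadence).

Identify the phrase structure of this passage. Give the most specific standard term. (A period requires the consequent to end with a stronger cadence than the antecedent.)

Both phrases have the same opening (x) and the same cadence (perfect authentic cadence): the second is a restatement, not a consequent, so this is a repeated phrase rather than a period.

repeated phrase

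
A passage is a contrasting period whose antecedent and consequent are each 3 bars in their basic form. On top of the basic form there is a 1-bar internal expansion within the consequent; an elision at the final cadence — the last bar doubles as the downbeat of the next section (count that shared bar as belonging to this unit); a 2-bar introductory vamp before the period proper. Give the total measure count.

Basic contrasting period: 3 + 3 = 6 bars.
6 (basic form) + 1 (internal expansion) + 2 (introduction) = 9.
The elision shares a bar with the next section but does not change this unit's count.

9 measures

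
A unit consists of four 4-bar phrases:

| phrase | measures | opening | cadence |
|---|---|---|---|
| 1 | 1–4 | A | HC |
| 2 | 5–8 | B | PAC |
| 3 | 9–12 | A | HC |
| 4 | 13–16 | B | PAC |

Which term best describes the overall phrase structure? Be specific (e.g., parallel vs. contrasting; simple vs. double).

The cadence pattern HC–PAC–HC–PAC is weak–strong twice, and phrases 3–4 restate phrases 1–2: a period heard twice, not a double period (which would end weakly at phrase 2).

repeated period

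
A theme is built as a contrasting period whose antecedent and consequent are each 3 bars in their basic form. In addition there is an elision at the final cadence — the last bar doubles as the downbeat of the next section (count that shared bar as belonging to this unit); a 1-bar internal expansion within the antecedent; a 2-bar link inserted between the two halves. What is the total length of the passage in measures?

Basic contrasting period: 3 + 3 = 6 bars.
6 (basic form) + 1 (internal expansion) + 2 (link) = 9.
The elision shares a bar with the next section but does not change this unit's count.

9 measures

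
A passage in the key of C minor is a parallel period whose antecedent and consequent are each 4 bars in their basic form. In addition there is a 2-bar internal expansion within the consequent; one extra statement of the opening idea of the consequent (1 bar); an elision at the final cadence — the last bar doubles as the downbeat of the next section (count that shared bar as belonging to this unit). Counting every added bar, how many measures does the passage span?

11 measures

Basic parallel period: 4 + 4 = 8 bars.
8 (basic form) + 2 (internal expansion) + 1 (extra statement) = 11.
The elision shares a bar with the next section but does not change this unit's count.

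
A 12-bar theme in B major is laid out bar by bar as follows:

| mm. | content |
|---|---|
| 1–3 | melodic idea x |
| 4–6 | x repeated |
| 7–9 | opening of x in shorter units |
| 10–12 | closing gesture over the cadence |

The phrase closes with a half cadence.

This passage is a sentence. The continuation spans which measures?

After the presentation (measures 1-6), the continuation covers the fragmentation through the cadence: measures 7–12.

measures 7–12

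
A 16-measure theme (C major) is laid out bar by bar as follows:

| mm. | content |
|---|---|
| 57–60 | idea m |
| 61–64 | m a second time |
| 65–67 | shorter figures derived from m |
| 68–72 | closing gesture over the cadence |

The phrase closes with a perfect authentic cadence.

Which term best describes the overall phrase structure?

Basic idea (measures 57–60) + its repetition (mm. 61–64) form the presentation; fragmentation and cadence (mm. 65–72) form the continuation — the 16-bar whole is a sentence.

sentence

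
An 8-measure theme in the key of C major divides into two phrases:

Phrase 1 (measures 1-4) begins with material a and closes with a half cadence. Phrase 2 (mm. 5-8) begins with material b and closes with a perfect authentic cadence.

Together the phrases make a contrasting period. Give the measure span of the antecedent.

The phrase ending with the weaker cadence (half cadence) is the antecedent; the one ending more conclusively (perfect authentic cadence) is the consequent. The antecedent is measures 1–4.

measures 1–4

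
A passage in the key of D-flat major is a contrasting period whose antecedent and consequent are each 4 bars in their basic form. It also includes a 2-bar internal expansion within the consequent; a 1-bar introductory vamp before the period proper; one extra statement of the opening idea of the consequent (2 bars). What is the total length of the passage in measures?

Basic contrasting period: 4 + 4 = 8 bars.
8 (basic form) + 2 (internal expansion) + 1 (introduction) + 2 (extra statement) = 13.

13 measures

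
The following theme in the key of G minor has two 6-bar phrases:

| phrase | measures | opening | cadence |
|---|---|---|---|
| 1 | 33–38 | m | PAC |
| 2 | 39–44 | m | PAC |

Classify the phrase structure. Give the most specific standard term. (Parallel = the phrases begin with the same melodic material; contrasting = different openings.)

repeated phrase

Both phrases have the same opening (m) and the same cadence (perfect authentic cadence): the second is a restatement, not a consequent, so this is a repeated phrase rather than a period.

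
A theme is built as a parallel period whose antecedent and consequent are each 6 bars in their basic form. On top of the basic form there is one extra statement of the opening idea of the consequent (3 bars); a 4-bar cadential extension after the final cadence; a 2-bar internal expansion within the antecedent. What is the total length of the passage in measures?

21 measures

Basic parallel period: 6 + 6 = 12 bars.
12 (basic form) + 3 (extra statement) + 4 (cadential extension) + 2 (internal expansion) = 21.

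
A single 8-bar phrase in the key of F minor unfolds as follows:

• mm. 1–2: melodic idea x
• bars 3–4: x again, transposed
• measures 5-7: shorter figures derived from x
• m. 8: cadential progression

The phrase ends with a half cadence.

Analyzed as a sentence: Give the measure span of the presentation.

The presentation of a sentence is the basic idea (bars 1–2) plus its repetition (mm. 3–4); the presentation is therefore mm. 1–4.

measures 1–4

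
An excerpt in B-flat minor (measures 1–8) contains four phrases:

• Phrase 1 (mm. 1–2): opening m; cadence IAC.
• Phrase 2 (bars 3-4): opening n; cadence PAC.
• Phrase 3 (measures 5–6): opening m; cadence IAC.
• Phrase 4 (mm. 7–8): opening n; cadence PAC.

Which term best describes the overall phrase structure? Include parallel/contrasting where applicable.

repeated period

The cadence pattern IAC–PAC–IAC–PAC is weak–strong twice, and phrases 3–4 restate phrases 1–2: a period heard twice, not a double period (which would end weakly at phrase 2).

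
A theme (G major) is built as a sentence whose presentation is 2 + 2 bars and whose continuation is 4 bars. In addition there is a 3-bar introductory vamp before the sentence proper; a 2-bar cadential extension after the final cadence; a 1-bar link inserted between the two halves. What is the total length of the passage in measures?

14 measures

Basic sentence: 2 + 2 + 4 = 8 bars.
8 (basic form) + 3 (introduction) + 2 (cadential extension) + 1 (link) = 14.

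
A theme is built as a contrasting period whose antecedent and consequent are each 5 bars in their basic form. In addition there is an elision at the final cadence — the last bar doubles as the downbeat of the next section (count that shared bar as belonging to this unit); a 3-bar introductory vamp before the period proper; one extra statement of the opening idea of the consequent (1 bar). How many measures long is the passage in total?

Basic contrasting period: 5 + 5 = 10 bars.
10 (basic form) + 3 (introduction) + 1 (extra statement) = 14.
The elision shares a bar with the next section but does not change this unit's count.

14 measures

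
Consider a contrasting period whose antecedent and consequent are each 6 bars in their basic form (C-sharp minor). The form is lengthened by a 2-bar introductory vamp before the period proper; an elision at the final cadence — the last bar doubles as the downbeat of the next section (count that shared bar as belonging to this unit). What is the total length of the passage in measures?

Basic contrasting period: 6 + 6 = 12 bars.
12 (basic form) + 2 (introduction) = 14.
The elision shares a bar with the next section but does not change this unit's count.

14 measures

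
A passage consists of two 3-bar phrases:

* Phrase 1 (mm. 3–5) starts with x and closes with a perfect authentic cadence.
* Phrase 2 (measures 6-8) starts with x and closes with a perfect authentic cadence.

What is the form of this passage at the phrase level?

repeated phrase

Both phrases have the same opening (x) and the same cadence (perfect authentic cadence): the second is a restatement, not a consequent, so this is a repeated phrase rather than a period.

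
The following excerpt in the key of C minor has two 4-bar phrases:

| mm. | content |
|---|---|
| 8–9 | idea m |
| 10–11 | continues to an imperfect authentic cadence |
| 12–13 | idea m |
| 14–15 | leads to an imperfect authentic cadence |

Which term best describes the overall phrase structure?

Both phrases have the same opening (m) and the same cadence (imperfect authentic cadence): the second is a restatement, not a consequent, so this is a repeated phrase rather than a period.

repeated phrase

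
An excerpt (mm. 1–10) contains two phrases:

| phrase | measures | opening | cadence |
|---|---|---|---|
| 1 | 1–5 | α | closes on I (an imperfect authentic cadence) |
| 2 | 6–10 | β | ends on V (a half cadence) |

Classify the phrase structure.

phrase group

The second phrase closes with a half cadence, which is not stronger than the first phrase's imperfect authentic cadence; without a weak→strong cadential pair there is no antecedent–consequent relationship, so this is a phrase group rather than a period.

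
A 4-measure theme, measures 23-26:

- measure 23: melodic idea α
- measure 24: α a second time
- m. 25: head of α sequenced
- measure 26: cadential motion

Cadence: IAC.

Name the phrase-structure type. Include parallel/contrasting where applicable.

sentence

Basic idea (measure 23) + its repetition (measure 24) form the presentation; fragmentation and cadence (bars 25-26) form the continuation — the 4-bar whole is a sentence.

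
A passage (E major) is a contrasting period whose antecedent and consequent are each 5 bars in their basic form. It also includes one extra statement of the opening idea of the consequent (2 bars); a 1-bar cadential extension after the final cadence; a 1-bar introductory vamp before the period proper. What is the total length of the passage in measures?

Basic contrasting period: 5 + 5 = 10 bars.
10 (basic form) + 2 (extra statement) + 1 (cadential extension) + 1 (introduction) = 14.

14 measures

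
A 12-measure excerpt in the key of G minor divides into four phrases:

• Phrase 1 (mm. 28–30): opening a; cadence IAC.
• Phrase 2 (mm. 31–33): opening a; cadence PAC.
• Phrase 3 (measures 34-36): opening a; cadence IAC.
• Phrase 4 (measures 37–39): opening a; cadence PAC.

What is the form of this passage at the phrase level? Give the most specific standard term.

repeated period

The cadence pattern IAC–PAC–IAC–PAC is weak–strong twice, and phrases 3–4 restate phrases 1–2: a period heard twice, not a double period (which would end weakly at phrase 2).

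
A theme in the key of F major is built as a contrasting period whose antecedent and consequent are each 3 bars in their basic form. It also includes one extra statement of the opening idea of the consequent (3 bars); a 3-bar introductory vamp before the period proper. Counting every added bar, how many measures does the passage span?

Basic contrasting period: 3 + 3 = 6 bars.
6 (basic form) + 3 (extra statement) + 3 (introduction) = 12.

12 measures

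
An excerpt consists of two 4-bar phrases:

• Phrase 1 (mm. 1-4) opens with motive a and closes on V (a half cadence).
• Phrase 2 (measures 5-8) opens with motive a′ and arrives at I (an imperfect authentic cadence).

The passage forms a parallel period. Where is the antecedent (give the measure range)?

measures 1–4

The antecedent is the phrase ending with the weaker cadence (half cadence, phrase 1) and the consequent the one ending more conclusively (imperfect authentic cadence, phrase 2); the antecedent is measures 1–4.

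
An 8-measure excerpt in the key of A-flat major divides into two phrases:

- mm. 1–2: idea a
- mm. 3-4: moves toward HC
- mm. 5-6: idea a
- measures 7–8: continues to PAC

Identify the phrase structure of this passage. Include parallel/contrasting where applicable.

parallel period

Phrase 1 ends with a half cadence (weaker) and phrase 2 with a perfect authentic cadence (stronger): antecedent + consequent = a period.
The two phrases open with the same material (a / a), so the period is parallel.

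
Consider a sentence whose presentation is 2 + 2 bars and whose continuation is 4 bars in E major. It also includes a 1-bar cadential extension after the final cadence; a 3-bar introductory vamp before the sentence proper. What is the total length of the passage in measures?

12 measures

Basic sentence: 2 + 2 + 4 = 8 bars.
8 (basic form) + 1 (cadential extension) + 3 (introduction) = 12.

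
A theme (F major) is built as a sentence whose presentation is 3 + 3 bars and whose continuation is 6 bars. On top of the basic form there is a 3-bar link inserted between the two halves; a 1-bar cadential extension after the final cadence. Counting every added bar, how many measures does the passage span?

16 measures

Basic sentence: 3 + 3 + 6 = 12 bars.
12 (basic form) + 3 (link) + 1 (cadential extension) = 16.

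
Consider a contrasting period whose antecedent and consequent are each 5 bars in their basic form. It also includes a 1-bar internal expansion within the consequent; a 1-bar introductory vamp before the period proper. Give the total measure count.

Basic contrasting period: 5 + 5 = 10 bars.
10 (basic form) + 1 (internal expansion) + 1 (introduction) = 12.

12 measures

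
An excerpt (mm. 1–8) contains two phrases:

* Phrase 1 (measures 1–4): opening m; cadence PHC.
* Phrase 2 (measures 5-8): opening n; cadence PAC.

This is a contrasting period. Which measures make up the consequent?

measures 5–8

The phrase ending with the weaker cadence (Phrygian half cadence) is the antecedent; the one ending more conclusively (perfect authentic cadence) is the consequent. The consequent is measures 5–8.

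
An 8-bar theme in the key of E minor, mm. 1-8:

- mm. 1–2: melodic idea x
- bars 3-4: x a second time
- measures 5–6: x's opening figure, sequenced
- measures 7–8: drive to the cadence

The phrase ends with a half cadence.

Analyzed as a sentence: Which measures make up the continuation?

measures 5–8

After the presentation (measures 1–4), the continuation covers the fragmentation through the cadence: measures 5–8.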